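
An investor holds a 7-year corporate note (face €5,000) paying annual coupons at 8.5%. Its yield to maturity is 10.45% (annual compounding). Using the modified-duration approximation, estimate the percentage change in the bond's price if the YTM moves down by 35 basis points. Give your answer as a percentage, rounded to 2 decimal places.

Periodic yield y = 0.1045. Modified duration first:
  t   CF        PV=CF/(1+0.1045)^t    t·PV
  1       425.00       384.7895       384.7895
  2       425.00       348.3834       696.7669
  3       425.00       315.4218       946.2655
  4       425.00       285.5789     1,142.3154
  5       425.00       258.5594     1,292.7970
  6       425.00       234.0963     1,404.5780
  7     5,425.00     2,705.4512    18,938.1582
  Σ                  4,532.2805    24,805.6705
P = 4,532.2805; D_Mac = 5.47311 yrs; D_mod = 5.47311/(1+0.1045) = 4.95528 yrs.
ΔP/P ≈ -D_mod · Δy = -4.95528 × (-0.0035) = +0.017343 = +1.7343%.

+1.73%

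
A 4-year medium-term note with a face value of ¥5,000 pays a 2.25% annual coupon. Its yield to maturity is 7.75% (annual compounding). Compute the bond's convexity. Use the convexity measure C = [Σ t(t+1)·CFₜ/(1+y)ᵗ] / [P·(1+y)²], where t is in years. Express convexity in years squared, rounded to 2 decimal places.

With y = 0.0775:
  t   CF        PV=CF/(1+0.0775)^t    t·PV        t(t+1)·PV
  1       112.50       104.4084       104.4084         208.8167
  2       112.50        96.8987       193.7974         581.3922
  3       112.50        89.9292       269.7876       1,079.1503
  4     5,112.50     3,792.8372    15,171.3489      75,856.7447
  Σ                  4,084.0735    15,739.3423      77,726.1039
P = 4,084.0735.
Convexity = Σ t(t+1)·PV / [P·(1+y)²] = 77,726.1039 / (4,084.0735 × 1.161006) = 16.39226.

16.39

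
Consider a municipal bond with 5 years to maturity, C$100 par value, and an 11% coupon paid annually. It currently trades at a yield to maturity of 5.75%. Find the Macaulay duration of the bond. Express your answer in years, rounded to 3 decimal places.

4.194 years

Periodic yield y = 0.0575. Discount each cash flow and weight by its year:
  t   CF        PV=CF/(1+0.0575)^t    t·PV
  1        11.00        10.4019        10.4019
  2        11.00         9.8363        19.6726
  3        11.00         9.3015        27.9044
  4        11.00         8.7957        35.1829
  5       111.00        83.9307       419.6537
  Σ                    122.2661       512.8155
Price P = Σ PV = 122.2661.
Macaulay duration = Σ(t·PV) / P = 512.8155 / 122.2661 = 4.19426 years.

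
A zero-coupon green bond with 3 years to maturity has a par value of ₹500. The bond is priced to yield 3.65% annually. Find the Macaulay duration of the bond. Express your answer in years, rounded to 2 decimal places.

A zero-coupon bond has a single cash flow at maturity, so its Macaulay duration equals its maturity: 3 years.

3.00 years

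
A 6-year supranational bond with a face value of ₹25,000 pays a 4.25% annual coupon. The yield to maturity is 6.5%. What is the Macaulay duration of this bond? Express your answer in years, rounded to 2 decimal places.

5.38 years

Periodic yield y = 0.065. Discount each cash flow and weight by its year:
  t   CF        PV=CF/(1+0.065)^t    t·PV
  1     1,062.50       997.6526       997.6526
  2     1,062.50       936.7630     1,873.5260
  3     1,062.50       879.5897     2,638.7690
  4     1,062.50       825.9058     3,303.6231
  5     1,062.50       775.4984     3,877.4919
  6    26,062.50    17,861.5205   107,169.1228
  Σ                 22,276.9299   119,860.1854
Price P = Σ PV = 22,276.9299.
Macaulay duration = Σ(t·PV) / P = 119,860.1854 / 22,276.9299 = 5.38046 years.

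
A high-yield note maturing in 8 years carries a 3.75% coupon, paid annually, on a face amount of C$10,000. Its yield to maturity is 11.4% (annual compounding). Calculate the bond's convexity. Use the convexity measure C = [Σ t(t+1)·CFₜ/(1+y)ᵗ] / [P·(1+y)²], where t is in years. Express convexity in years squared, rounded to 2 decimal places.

With y = 0.114:
  t   CF        PV=CF/(1+0.114)^t    t·PV        t(t+1)·PV
  1       375.00       336.6248       336.6248         673.2496
  2       375.00       302.1766       604.3533       1,813.0598
  3       375.00       271.2537       813.7611       3,255.0446
  4       375.00       243.4953       973.9810       4,869.9051
  5       375.00       218.5774     1,092.8871       6,557.3229
  6       375.00       196.2095     1,177.2572       8,240.8007
  7       375.00       176.1306     1,232.9145       9,863.3163
  8    10,375.00     4,374.2800    34,994.2400     314,948.1598
  Σ                  6,118.7480    41,226.0191     350,220.8587
P = 6,118.7480.
Convexity = Σ t(t+1)·PV / [P·(1+y)²] = 350,220.8587 / (6,118.7480 × 1.240996) = 46.12210.

46.12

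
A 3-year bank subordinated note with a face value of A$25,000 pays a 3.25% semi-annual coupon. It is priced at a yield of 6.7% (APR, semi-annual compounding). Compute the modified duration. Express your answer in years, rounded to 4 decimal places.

2.7823 years

Periodic yield y = 0.0335. First find Macaulay duration:
  t   CF        PV=CF/(1+0.0335)^t    t·PV
  1       406.25       393.0818       393.0818
  2       406.25       380.3404       760.6807
  3       406.25       368.0120     1,104.0359
  4       406.25       356.0832     1,424.3327
  5       406.25       344.5410     1,722.7052
  6    25,406.25    20,848.6377   125,091.8259
  Σ                 22,690.6960   130,496.6622
P = 22,690.6960; Macaulay duration = 130,496.6622 / 22,690.6960 = 5.75111 half-year periods = 2.87555 years.
Modified duration = D_Mac / (1 + y) = 2.87555 / 1.0335 = 2.78235 years.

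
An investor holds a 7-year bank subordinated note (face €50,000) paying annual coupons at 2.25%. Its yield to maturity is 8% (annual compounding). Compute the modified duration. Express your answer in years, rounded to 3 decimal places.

Periodic yield y = 0.08. First find Macaulay duration:
  t   CF        PV=CF/(1+0.08)^t    t·PV
  1     1,125.00     1,041.6667     1,041.6667
  2     1,125.00       964.5062     1,929.0123
  3     1,125.00       893.0613     2,679.1838
  4     1,125.00       826.9086     3,307.6343
  5     1,125.00       765.6561     3,828.2805
  6     1,125.00       708.9408     4,253.6450
  7    51,125.00    29,830.9465   208,816.6252
  Σ                 35,031.6861   225,856.0478
P = 35,031.6861; Macaulay duration = 225,856.0478 / 35,031.6861 = 6.44719 years.
Modified duration = D_Mac / (1 + y) = 6.44719 / 1.08 = 5.96962 years.

5.970 years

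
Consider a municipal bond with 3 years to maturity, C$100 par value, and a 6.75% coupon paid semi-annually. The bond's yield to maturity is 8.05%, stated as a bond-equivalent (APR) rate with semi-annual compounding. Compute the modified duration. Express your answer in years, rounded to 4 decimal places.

Periodic yield y = 0.04025. First find Macaulay duration:
  t   CF        PV=CF/(1+0.04025)^t    t·PV
  1        3.375         3.2444         3.2444
  2        3.375         3.1189         6.2378
  3        3.375         2.9982         8.9946
  4        3.375         2.8822        11.5288
  5        3.375         2.7707        13.8534
  6      103.375        81.5810       489.4862
  Σ                     96.5954       533.3451
P = 96.5954; Macaulay duration = 533.3451 / 96.5954 = 5.52143 half-year periods = 2.76072 years.
Modified duration = D_Mac / (1 + y) = 2.76072 / 1.04025 = 2.65390 years.

2.6539 years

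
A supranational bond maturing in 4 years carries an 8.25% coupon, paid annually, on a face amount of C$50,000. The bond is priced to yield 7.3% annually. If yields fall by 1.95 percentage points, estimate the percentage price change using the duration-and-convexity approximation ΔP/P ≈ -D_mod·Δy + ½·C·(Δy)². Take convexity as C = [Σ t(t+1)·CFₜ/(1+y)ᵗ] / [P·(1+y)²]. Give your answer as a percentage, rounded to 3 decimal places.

+6.777%

With y = 0.073:
  t   CF        PV=CF/(1+0.073)^t    t·PV        t(t+1)·PV
  1     4,125.00     3,844.3616     3,844.3616       7,688.7232
  2     4,125.00     3,582.8160     7,165.6321      21,496.8962
  3     4,125.00     3,339.0643    10,017.1930      40,068.7720
  4    54,125.00    40,831.8466   163,327.3865     816,636.9327
  Σ                 51,598.0886   184,354.5732     885,891.3241
P = 51,598.0886; D_Mac = 3.57290 yrs; D_mod = 3.32982 yrs; C = 14.91239.
Duration effect: -3.32982 × (-0.0195) = +0.064931
Convexity effect: 0.5 × 14.91239 × (-0.0195)² = +0.0028352
ΔP/P ≈ +0.064931 + 0.0028352 = +0.067767 = +6.7767%.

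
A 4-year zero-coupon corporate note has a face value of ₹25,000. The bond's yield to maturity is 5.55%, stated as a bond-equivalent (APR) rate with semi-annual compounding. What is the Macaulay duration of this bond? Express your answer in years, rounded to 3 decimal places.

A zero-coupon bond has a single cash flow at maturity, so its Macaulay duration equals its maturity: 4 years.
(Equivalently: 8 semi-annual periods ÷ 2 = 4 years.)

4.000 years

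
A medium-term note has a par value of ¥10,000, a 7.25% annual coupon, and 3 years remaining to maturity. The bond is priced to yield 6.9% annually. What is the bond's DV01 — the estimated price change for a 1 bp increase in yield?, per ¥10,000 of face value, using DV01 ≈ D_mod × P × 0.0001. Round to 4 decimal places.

¥2.6460

Periodic yield y = 0.069.
  t   CF        PV=CF/(1+0.069)^t    t·PV
  1       725.00       678.2039       678.2039
  2       725.00       634.4284     1,268.8567
  3    10,725.00     8,779.3868    26,338.1605
  Σ                 10,092.0191    28,285.2212
P = 10,092.0191; D_Mac = 2.80273 yrs; D_mod = 2.62183 yrs.
DV01 ≈ 2.62183 × 10,092.0191 × 0.0001 = 2.645951.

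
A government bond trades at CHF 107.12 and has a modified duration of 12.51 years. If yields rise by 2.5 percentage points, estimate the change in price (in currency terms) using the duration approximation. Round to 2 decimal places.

-CHF 33.50

Duration approximation: ΔP/P ≈ -D_mod · Δy = -12.51 × (+0.025) = -0.312750.
ΔP ≈ 107.12 × (-0.312750) = -33.50178.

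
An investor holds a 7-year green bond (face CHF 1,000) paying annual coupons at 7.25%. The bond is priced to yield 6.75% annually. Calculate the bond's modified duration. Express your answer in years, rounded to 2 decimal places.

Periodic yield y = 0.0675. First find Macaulay duration:
  t   CF        PV=CF/(1+0.0675)^t    t·PV
  1        72.50        67.9157        67.9157
  2        72.50        63.6213       127.2425
  3        72.50        59.5984       178.7951
  4        72.50        55.8299       223.3194
  5        72.50        52.2996       261.4981
  6        72.50        48.9926       293.9557
  7     1,072.50       678.9255     4,752.4784
  Σ                  1,027.1829     5,905.2050
P = 1,027.1829; Macaulay duration = 5,905.2050 / 1,027.1829 = 5.74893 years.
Modified duration = D_Mac / (1 + y) = 5.74893 / 1.0675 = 5.38542 years.

5.39 years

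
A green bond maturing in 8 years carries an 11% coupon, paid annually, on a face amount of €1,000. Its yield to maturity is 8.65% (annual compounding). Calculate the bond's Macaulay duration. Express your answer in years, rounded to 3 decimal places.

5.857 years

Periodic yield y = 0.0865. Discount each cash flow and weight by its year:
  t   CF        PV=CF/(1+0.0865)^t    t·PV
  1       110.00       101.2425       101.2425
  2       110.00        93.1823       186.3645
  3       110.00        85.7637       257.2911
  4       110.00        78.9358       315.7430
  5       110.00        72.6514       363.2570
  6       110.00        66.8674       401.2043
  7       110.00        61.5438       430.8069
  8     1,110.00       571.5907     4,572.7254
  Σ                  1,131.7775     6,628.6347
Price P = Σ PV = 1,131.7775.
Macaulay duration = Σ(t·PV) / P = 6,628.6347 / 1,131.7775 = 5.85684 years.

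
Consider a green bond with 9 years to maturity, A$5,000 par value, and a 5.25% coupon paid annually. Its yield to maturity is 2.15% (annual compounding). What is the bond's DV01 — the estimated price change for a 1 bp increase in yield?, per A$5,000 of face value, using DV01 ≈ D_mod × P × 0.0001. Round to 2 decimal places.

Periodic yield y = 0.0215.
  t   CF        PV=CF/(1+0.0215)^t    t·PV
  1       262.50       256.9750       256.9750
  2       262.50       251.5664       503.1327
  3       262.50       246.2715       738.8146
  4       262.50       241.0881       964.3525
  5       262.50       236.0138     1,180.0692
  6       262.50       231.0463     1,386.2780
  7       262.50       226.1834     1,583.2837
  8       262.50       221.4228     1,771.3824
  9     5,262.50     4,345.5702    39,110.1318
  Σ                  6,256.1376    47,494.4199
P = 6,256.1376; D_Mac = 7.59165 yrs; D_mod = 7.43187 yrs.
DV01 ≈ 7.43187 × 6,256.1376 × 0.0001 = 4.649478.

A$4.65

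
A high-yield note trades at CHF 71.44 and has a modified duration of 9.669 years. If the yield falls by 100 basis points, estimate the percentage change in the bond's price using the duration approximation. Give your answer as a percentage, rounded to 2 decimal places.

Duration approximation: ΔP/P ≈ -D_mod · Δy = -9.669 × (-0.01) = +0.096690.
As a percentage: +9.6690%.

+9.67%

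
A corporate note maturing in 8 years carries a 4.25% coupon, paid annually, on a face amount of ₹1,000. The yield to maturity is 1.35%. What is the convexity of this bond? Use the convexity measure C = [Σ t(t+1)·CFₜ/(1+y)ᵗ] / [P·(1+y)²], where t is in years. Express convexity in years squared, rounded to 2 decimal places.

59.17

With y = 0.0135:
  t   CF        PV=CF/(1+0.0135)^t    t·PV        t(t+1)·PV
  1        42.50        41.9339        41.9339          83.8678
  2        42.50        41.3753        82.7507         248.2520
  3        42.50        40.8242       122.4726         489.8904
  4        42.50        40.2804       161.1217         805.6083
  5        42.50        39.7439       198.7194       1,192.3161
  6        42.50        39.2145       235.2869       1,647.0080
  7        42.50        38.6921       270.8449       2,166.7594
  8     1,042.50       936.4531     7,491.6249      67,424.6244
  Σ                  1,218.5174     8,604.7549      74,058.3263
P = 1,218.5174.
Convexity = Σ t(t+1)·PV / [P·(1+y)²] = 74,058.3263 / (1,218.5174 × 1.027182) = 59.16906.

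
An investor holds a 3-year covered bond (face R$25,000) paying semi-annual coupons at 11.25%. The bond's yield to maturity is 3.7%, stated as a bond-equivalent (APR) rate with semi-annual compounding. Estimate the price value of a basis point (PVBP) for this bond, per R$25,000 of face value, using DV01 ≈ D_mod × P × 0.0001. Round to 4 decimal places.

Periodic yield y = 0.0185.
  t   CF        PV=CF/(1+0.0185)^t    t·PV
  1     1,406.25     1,380.7069     1,380.7069
  2     1,406.25     1,355.6278     2,711.2556
  3     1,406.25     1,331.0042     3,993.0127
  4     1,406.25     1,306.8279     5,227.3117
  5     1,406.25     1,283.0907     6,415.4537
  6    26,406.25    23,655.9575   141,935.7448
  Σ                 30,313.2151   161,663.4853
P = 30,313.2151; D_Mac = 5.33310 half-year periods = 2.66655 yrs; D_mod = 2.61812 yrs.
DV01 ≈ 2.61812 × 30,313.2151 × 0.0001 = 7.936352.

R$7.9364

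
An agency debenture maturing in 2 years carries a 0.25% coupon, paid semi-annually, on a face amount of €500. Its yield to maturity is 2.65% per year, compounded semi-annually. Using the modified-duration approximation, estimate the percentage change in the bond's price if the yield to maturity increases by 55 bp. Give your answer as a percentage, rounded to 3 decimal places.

Periodic yield y = 0.01325. Modified duration first:
  t   CF        PV=CF/(1+0.01325)^t    t·PV
  1        0.625         0.6168         0.6168
  2        0.625         0.6088         1.2175
  3        0.625         0.6008         1.8024
  4      500.625       474.9480     1,899.7921
  Σ                    476.7744     1,903.4288
P = 476.7744; D_Mac = 3.99230 half-year periods = 1.99615 yrs; D_mod = 1.99615/(1+0.01325) = 1.97005 yrs.
ΔP/P ≈ -D_mod · Δy = -1.97005 × (+0.0055) = -0.010835 = -1.0835%.

-1.084%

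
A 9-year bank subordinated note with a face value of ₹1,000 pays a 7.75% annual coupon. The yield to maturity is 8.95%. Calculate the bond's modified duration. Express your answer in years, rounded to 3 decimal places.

6.158 years

Periodic yield y = 0.0895. First find Macaulay duration:
  t   CF        PV=CF/(1+0.0895)^t    t·PV
  1        77.50        71.1335        71.1335
  2        77.50        65.2901       130.5802
  3        77.50        59.9266       179.7799
  4        77.50        55.0038       220.0152
  5        77.50        50.4854       252.4268
  6        77.50        46.3381       278.0286
  7        77.50        42.5315       297.7207
  8        77.50        39.0377       312.3013
  9     1,077.50       498.1638     4,483.4742
  Σ                    927.9106     6,225.4607
P = 927.9106; Macaulay duration = 6,225.4607 / 927.9106 = 6.70912 years.
Modified duration = D_Mac / (1 + y) = 6.70912 / 1.0895 = 6.15798 years.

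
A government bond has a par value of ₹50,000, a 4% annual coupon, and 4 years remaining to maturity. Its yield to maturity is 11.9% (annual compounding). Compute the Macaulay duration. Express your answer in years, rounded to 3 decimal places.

3.737 years

Periodic yield y = 0.119. Discount each cash flow and weight by its year:
  t   CF        PV=CF/(1+0.119)^t    t·PV
  1     2,000.00     1,787.3101     1,787.3101
  2     2,000.00     1,597.2387     3,194.4774
  3     2,000.00     1,427.3804     4,282.1413
  4    52,000.00    33,165.2288   132,660.9151
  Σ                 37,977.1580   141,924.8439
Price P = Σ PV = 37,977.1580.
Macaulay duration = Σ(t·PV) / P = 141,924.8439 / 37,977.1580 = 3.73711 years.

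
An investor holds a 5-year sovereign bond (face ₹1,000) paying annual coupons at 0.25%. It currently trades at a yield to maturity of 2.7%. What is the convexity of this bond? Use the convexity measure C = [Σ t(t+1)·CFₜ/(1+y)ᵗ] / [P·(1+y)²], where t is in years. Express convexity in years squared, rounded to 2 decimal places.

28.24

With y = 0.027:
  t   CF        PV=CF/(1+0.027)^t    t·PV        t(t+1)·PV
  1         2.50         2.4343         2.4343           4.8685
  2         2.50         2.3703         4.7406          14.2217
  3         2.50         2.3080         6.9239          27.6955
  4         2.50         2.2473         8.9891          44.9457
  5     1,002.50       877.4698     4,387.3488      26,324.0931
  Σ                    886.8296     4,410.4367      26,415.8246
P = 886.8296.
Convexity = Σ t(t+1)·PV / [P·(1+y)²] = 26,415.8246 / (886.8296 × 1.054729) = 28.24120.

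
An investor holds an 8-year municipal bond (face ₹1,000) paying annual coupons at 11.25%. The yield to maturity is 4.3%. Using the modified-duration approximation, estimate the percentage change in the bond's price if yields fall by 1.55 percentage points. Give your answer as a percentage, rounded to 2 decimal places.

Periodic yield y = 0.043. Modified duration first:
  t   CF        PV=CF/(1+0.043)^t    t·PV
  1       112.50       107.8619       107.8619
  2       112.50       103.4151       206.8302
  3       112.50        99.1516       297.4547
  4       112.50        95.0638       380.2553
  5       112.50        91.1446       455.7230
  6       112.50        87.3870       524.3218
  7       112.50        83.7842       586.4897
  8     1,112.50       794.3750     6,354.9998
  Σ                  1,462.1832     8,913.9365
P = 1,462.1832; D_Mac = 6.09632 yrs; D_mod = 6.09632/(1+0.043) = 5.84499 yrs.
ΔP/P ≈ -D_mod · Δy = -5.84499 × (-0.0155) = +0.090597 = +9.0597%.

+9.06%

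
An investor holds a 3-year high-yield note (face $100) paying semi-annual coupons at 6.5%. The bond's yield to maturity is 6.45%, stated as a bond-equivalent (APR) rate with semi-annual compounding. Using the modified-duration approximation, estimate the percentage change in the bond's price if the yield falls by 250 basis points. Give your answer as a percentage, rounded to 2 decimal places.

+6.72%

Periodic yield y = 0.03225. Modified duration first:
  t   CF        PV=CF/(1+0.03225)^t    t·PV
  1         3.25         3.1485         3.1485
  2         3.25         3.0501         6.1002
  3         3.25         2.9548         8.8644
  4         3.25         2.8625        11.4500
  5         3.25         2.7731        13.8653
  6       103.25        85.3455       512.0731
  Σ                    100.1344       555.5014
P = 100.1344; D_Mac = 5.54756 half-year periods = 2.77378 yrs; D_mod = 2.77378/(1+0.03225) = 2.68712 yrs.
ΔP/P ≈ -D_mod · Δy = -2.68712 × (-0.025) = +0.067178 = +6.7178%.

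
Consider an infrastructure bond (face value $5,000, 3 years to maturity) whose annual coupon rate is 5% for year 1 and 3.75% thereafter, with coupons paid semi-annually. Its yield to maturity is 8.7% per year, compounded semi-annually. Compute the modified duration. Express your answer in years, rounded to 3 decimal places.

Periodic yield y = 0.0435. First find Macaulay duration:
  t   CF        PV=CF/(1+0.0435)^t    t·PV
  1       125.00       119.7892       119.7892
  2       125.00       114.7956       229.5911
  3        93.75        82.5076       247.5228
  4        93.75        79.0681       316.2725
  5        93.75        75.7720       378.8602
  6     5,093.75     3,945.3261    23,671.9566
  Σ                  4,417.2586    24,963.9924
P = 4,417.2586; Macaulay duration = 24,963.9924 / 4,417.2586 = 5.65147 half-year periods = 2.82573 years.
Modified duration = D_Mac / (1 + y) = 2.82573 / 1.0435 = 2.70794 years.

2.708 years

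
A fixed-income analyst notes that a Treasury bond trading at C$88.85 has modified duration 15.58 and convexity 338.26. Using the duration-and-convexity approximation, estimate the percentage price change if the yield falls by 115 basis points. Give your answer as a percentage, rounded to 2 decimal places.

Duration effect: -D_mod·Δy = -15.58 × (-0.0115) = +0.179170
Convexity effect: ½·C·(Δy)² = 0.5 × 338.26 × (-0.0115)² = +0.0223674425
ΔP/P ≈ +0.179170 + 0.0223674425 = +0.2015374425
= +20.15374425%.

+20.15%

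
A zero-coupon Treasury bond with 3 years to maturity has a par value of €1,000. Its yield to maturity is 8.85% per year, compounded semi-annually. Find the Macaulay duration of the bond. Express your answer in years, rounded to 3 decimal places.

A zero-coupon bond has a single cash flow at maturity, so its Macaulay duration equals its maturity: 3 years.
(Equivalently: 6 semi-annual periods ÷ 2 = 3 years.)

3.000 years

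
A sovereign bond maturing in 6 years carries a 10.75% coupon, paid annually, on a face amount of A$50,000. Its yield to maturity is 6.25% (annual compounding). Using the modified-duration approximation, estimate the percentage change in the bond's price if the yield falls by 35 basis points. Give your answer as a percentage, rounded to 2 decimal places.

+1.60%

Periodic yield y = 0.0625. Modified duration first:
  t   CF        PV=CF/(1+0.0625)^t    t·PV
  1     5,375.00     5,058.8235     5,058.8235
  2     5,375.00     4,761.2457     9,522.4913
  3     5,375.00     4,481.1724    13,443.5172
  4     5,375.00     4,217.5740    16,870.2961
  5     5,375.00     3,969.4814    19,847.4072
  6    55,375.00    38,489.3083   230,935.8501
  Σ                 60,977.6054   295,678.3854
P = 60,977.6054; D_Mac = 4.84897 yrs; D_mod = 4.84897/(1+0.0625) = 4.56373 yrs.
ΔP/P ≈ -D_mod · Δy = -4.56373 × (-0.0035) = +0.015973 = +1.5973%.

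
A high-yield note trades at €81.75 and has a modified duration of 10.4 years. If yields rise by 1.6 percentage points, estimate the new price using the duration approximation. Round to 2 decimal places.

Duration approximation: ΔP/P ≈ -D_mod · Δy = -10.4 × (+0.016) = -0.166400.
New price ≈ 81.75 × (1 - 0.166400) = 68.14680.

€68.15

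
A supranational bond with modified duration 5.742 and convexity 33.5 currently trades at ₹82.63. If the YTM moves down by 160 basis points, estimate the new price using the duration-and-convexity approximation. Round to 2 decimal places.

₹90.58

Duration effect: -D_mod·Δy = -5.742 × (-0.016) = +0.091872
Convexity effect: ½·C·(Δy)² = 0.5 × 33.5 × (-0.016)² = +0.0042880
ΔP/P ≈ +0.091872 + 0.0042880 = +0.096160
New price ≈ 82.63 × (1 + 0.096160) = 90.5757008.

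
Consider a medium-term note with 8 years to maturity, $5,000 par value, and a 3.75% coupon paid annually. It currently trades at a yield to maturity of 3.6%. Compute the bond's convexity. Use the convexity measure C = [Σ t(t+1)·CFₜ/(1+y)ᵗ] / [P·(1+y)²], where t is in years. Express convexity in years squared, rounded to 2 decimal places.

56.70

With y = 0.036:
  t   CF        PV=CF/(1+0.036)^t    t·PV        t(t+1)·PV
  1       187.50       180.9846       180.9846         361.9691
  2       187.50       174.6955       349.3910       1,048.1731
  3       187.50       168.6250       505.8751       2,023.5002
  4       187.50       162.7655       651.0618       3,255.3092
  5       187.50       157.1095       785.5476       4,713.2855
  6       187.50       151.6501       909.9007       6,369.3048
  7       187.50       146.3804     1,024.6629       8,197.3034
  8     5,187.50     3,909.1296    31,273.0366     281,457.3296
  Σ                  5,051.3402    35,680.4603     307,426.1750
P = 5,051.3402.
Convexity = Σ t(t+1)·PV / [P·(1+y)²] = 307,426.1750 / (5,051.3402 × 1.073296) = 56.70413.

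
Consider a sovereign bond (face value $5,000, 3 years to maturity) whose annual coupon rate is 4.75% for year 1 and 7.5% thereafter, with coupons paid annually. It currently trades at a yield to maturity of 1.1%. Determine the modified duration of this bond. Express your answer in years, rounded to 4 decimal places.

2.8247 years

Periodic yield y = 0.011. First find Macaulay duration:
  t   CF        PV=CF/(1+0.011)^t    t·PV
  1       237.50       234.9159       234.9159
  2       375.00       366.8842       733.7683
  3     5,375.00     5,201.4569    15,604.3706
  Σ                  5,803.2570    16,573.0548
P = 5,803.2570; Macaulay duration = 16,573.0548 / 5,803.2570 = 2.85582 years.
Modified duration = D_Mac / (1 + y) = 2.85582 / 1.011 = 2.82475 years.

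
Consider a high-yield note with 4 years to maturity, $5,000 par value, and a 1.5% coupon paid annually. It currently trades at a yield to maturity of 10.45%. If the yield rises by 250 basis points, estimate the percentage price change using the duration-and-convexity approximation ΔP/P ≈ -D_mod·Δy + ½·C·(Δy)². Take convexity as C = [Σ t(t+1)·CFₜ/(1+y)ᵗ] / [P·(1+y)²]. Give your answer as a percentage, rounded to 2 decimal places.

With y = 0.1045:
  t   CF        PV=CF/(1+0.1045)^t    t·PV        t(t+1)·PV
  1        75.00        67.9040        67.9040         135.8081
  2        75.00        61.4794       122.9589         368.8766
  3        75.00        55.6627       166.9880         667.9521
  4     5,075.00     3,410.1475    13,640.5901      68,202.9503
  Σ                  3,595.1936    13,998.4410      69,375.5870
P = 3,595.1936; D_Mac = 3.89365 yrs; D_mod = 3.52526 yrs; C = 15.81805.
Duration effect: -3.52526 × (+0.025) = -0.088132
Convexity effect: 0.5 × 15.81805 × (0.025)² = +0.0049431
ΔP/P ≈ -0.088132 + 0.0049431 = -0.083188 = -8.3188%.

-8.32%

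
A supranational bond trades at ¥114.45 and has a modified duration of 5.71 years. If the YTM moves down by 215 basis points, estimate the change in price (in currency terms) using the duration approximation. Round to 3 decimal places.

Duration approximation: ΔP/P ≈ -D_mod · Δy = -5.71 × (-0.0215) = +0.122765.
ΔP ≈ 114.45 × (+0.122765) = +14.05045425.

+¥14.050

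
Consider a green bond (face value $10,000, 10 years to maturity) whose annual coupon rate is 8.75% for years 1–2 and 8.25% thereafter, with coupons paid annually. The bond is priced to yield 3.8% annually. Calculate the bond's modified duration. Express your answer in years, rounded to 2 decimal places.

7.30 years

Periodic yield y = 0.038. First find Macaulay duration:
  t   CF        PV=CF/(1+0.038)^t    t·PV
  1       875.00       842.9672       842.9672
  2       875.00       812.1072     1,624.2143
  3       825.00       737.6696     2,213.0088
  4       825.00       710.6644     2,842.6574
  5       825.00       684.6477     3,423.2387
  6       825.00       659.5836     3,957.5014
  7       825.00       635.4370     4,448.0587
  8       825.00       612.1743     4,897.3947
  9       825.00       589.7633     5,307.8700
  10   10,825.00     7,455.1154    74,551.1539
  Σ                 13,740.1297   104,108.0653
P = 13,740.1297; Macaulay duration = 104,108.0653 / 13,740.1297 = 7.57693 years.
Modified duration = D_Mac / (1 + y) = 7.57693 / 1.038 = 7.29955 years.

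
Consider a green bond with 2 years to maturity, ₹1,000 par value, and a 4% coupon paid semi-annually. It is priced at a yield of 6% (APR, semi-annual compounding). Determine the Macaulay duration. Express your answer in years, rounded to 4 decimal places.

1.9407 years

Periodic yield y = 0.03. Discount each cash flow and weight by its period:
  t   CF        PV=CF/(1+0.03)^t    t·PV
  1        20.00        19.4175        19.4175
  2        20.00        18.8519        37.7038
  3        20.00        18.3028        54.9085
  4     1,020.00       906.2568     3,625.0272
  Σ                    962.8290     3,737.0570
Price P = Σ PV = 962.8290.
Macaulay duration = Σ(t·PV) / P = 3,737.0570 / 962.8290 = 3.88133 half-year periods.
In years: 3.88133 / 2 = 1.94066 years.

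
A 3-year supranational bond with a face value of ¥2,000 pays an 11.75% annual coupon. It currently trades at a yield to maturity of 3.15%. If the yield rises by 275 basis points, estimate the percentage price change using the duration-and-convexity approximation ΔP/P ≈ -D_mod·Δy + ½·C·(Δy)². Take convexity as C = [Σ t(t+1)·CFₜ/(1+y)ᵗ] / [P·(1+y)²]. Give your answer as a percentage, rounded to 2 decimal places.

With y = 0.0315:
  t   CF        PV=CF/(1+0.0315)^t    t·PV        t(t+1)·PV
  1       235.00       227.8236       227.8236         455.6471
  2       235.00       220.8663       441.7325       1,325.1976
  3     2,235.00     2,036.4316     6,109.2948      24,437.1794
  Σ                  2,485.1214     6,778.8509      26,218.0241
P = 2,485.1214; D_Mac = 2.72777 yrs; D_mod = 2.64447 yrs; C = 9.91548.
Duration effect: -2.64447 × (+0.0275) = -0.072723
Convexity effect: 0.5 × 9.91548 × (0.0275)² = +0.0037493
ΔP/P ≈ -0.072723 + 0.0037493 = -0.068974 = -6.8974%.

-6.90%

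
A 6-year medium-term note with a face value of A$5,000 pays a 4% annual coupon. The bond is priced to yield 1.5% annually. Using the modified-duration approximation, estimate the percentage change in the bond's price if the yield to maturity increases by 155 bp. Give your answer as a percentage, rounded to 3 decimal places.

-8.388%

Periodic yield y = 0.015. Modified duration first:
  t   CF        PV=CF/(1+0.015)^t    t·PV
  1       200.00       197.0443       197.0443
  2       200.00       194.1323       388.2647
  3       200.00       191.2634       573.7902
  4       200.00       188.4368       753.7474
  5       200.00       185.6521       928.2603
  6     5,200.00     4,755.6194    28,533.7164
  Σ                  5,712.1484    31,374.8233
P = 5,712.1484; D_Mac = 5.49265 yrs; D_mod = 5.49265/(1+0.015) = 5.41148 yrs.
ΔP/P ≈ -D_mod · Δy = -5.41148 × (+0.0155) = -0.083878 = -8.3878%.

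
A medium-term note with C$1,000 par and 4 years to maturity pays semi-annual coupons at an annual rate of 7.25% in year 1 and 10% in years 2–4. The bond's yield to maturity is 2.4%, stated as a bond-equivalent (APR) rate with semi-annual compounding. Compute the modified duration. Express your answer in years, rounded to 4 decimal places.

3.4921 years

Periodic yield y = 0.012. First find Macaulay duration:
  t   CF        PV=CF/(1+0.012)^t    t·PV
  1        36.25        35.8202        35.8202
  2        36.25        35.3954        70.7908
  3        50.00        48.2424       144.7271
  4        50.00        47.6703       190.6812
  5        50.00        47.1050       235.5252
  6        50.00        46.5465       279.2789
  7        50.00        45.9946       321.9619
  8     1,050.00       954.4325     7,635.4596
  Σ                  1,261.2068     8,914.2450
P = 1,261.2068; Macaulay duration = 8,914.2450 / 1,261.2068 = 7.06803 half-year periods = 3.53401 years.
Modified duration = D_Mac / (1 + y) = 3.53401 / 1.012 = 3.49211 years.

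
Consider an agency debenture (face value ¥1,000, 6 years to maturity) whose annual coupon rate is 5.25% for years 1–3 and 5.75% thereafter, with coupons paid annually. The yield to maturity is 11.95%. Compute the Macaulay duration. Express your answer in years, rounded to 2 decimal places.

Periodic yield y = 0.1195. Discount each cash flow and weight by its year:
  t   CF        PV=CF/(1+0.1195)^t    t·PV
  1        52.50        46.8959        46.8959
  2        52.50        41.8901        83.7801
  3        52.50        37.4186       112.2557
  4        57.50        36.6076       146.4305
  5        57.50        32.7000       163.4999
  6     1,057.50       537.1997     3,223.1984
  Σ                    732.7119     3,776.0605
Price P = Σ PV = 732.7119.
Macaulay duration = Σ(t·PV) / P = 3,776.0605 / 732.7119 = 5.15354 years.

5.15 years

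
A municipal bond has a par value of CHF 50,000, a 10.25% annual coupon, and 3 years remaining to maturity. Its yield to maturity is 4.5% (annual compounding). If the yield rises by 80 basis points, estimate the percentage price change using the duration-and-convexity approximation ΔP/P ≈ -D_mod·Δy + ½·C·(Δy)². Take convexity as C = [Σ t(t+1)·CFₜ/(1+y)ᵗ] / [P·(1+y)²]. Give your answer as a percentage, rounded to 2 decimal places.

With y = 0.045:
  t   CF        PV=CF/(1+0.045)^t    t·PV        t(t+1)·PV
  1     5,125.00     4,904.3062     4,904.3062       9,808.6124
  2     5,125.00     4,693.1160     9,386.2320      28,158.6960
  3    55,125.00    48,305.8503   144,917.5509     579,670.2036
  Σ                 57,903.2725   159,208.0891     617,637.5120
P = 57,903.2725; D_Mac = 2.74955 yrs; D_mod = 2.63115 yrs; C = 9.76783.
Duration effect: -2.63115 × (+0.008) = -0.021049
Convexity effect: 0.5 × 9.76783 × (0.008)² = +0.0003126
ΔP/P ≈ -0.021049 + 0.0003126 = -0.020737 = -2.0737%.

-2.07%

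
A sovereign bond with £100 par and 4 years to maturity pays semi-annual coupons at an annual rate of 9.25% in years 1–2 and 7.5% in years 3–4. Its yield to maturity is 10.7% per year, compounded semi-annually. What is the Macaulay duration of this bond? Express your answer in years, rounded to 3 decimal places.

Periodic yield y = 0.0535. Discount each cash flow and weight by its period:
  t   CF        PV=CF/(1+0.0535)^t    t·PV
  1        4.625         4.3901         4.3901
  2        4.625         4.1672         8.3344
  3        4.625         3.9556        11.8667
  4        4.625         3.7547        15.0187
  5        3.750         2.8897        14.4487
  6        3.750         2.7430        16.4579
  7        3.750         2.6037        18.2258
  8      103.750        68.3773       547.0182
  Σ                     92.8813       635.7606
Price P = Σ PV = 92.8813.
Macaulay duration = Σ(t·PV) / P = 635.7606 / 92.8813 = 6.84488 half-year periods.
In years: 6.84488 / 2 = 3.42244 years.

3.422 years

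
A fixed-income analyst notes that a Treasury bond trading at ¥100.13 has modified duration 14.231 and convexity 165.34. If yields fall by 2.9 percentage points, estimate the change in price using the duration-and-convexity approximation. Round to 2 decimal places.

+¥48.29

Duration effect: -D_mod·Δy = -14.231 × (-0.029) = +0.412699
Convexity effect: ½·C·(Δy)² = 0.5 × 165.34 × (-0.029)² = +0.06952547
ΔP/P ≈ +0.412699 + 0.06952547 = +0.48222447
ΔP ≈ 100.13 × (+0.48222447) = +48.2851361811.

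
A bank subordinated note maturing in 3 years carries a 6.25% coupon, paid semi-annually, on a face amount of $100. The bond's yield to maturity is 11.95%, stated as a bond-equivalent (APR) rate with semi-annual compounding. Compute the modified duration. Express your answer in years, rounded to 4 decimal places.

Periodic yield y = 0.05975. First find Macaulay duration:
  t   CF        PV=CF/(1+0.05975)^t    t·PV
  1        3.125         2.9488         2.9488
  2        3.125         2.7826         5.5651
  3        3.125         2.6257         7.8770
  4        3.125         2.4776         9.9105
  5        3.125         2.3379        11.6897
  6      103.125        72.8020       436.8121
  Σ                     85.9746       474.8032
P = 85.9746; Macaulay duration = 474.8032 / 85.9746 = 5.52260 half-year periods = 2.76130 years.
Modified duration = D_Mac / (1 + y) = 2.76130 / 1.05975 = 2.60561 years.

2.6056 years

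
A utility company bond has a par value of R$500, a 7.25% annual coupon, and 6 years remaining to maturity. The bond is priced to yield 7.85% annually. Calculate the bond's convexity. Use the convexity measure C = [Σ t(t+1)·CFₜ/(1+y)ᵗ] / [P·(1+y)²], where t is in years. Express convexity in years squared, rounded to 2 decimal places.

With y = 0.0785:
  t   CF        PV=CF/(1+0.0785)^t    t·PV        t(t+1)·PV
  1        36.25        33.6115        33.6115          67.2230
  2        36.25        31.1650        62.3301         186.9903
  3        36.25        28.8967        86.6900         346.7599
  4        36.25        26.7934       107.1735         535.8675
  5        36.25        24.8432       124.2159         745.2955
  6       536.25       340.7583     2,044.5496      14,311.8475
  Σ                    486.0680     2,458.5706      16,193.9836
P = 486.0680.
Convexity = Σ t(t+1)·PV / [P·(1+y)²] = 16,193.9836 / (486.0680 × 1.163162) = 28.64286.

28.64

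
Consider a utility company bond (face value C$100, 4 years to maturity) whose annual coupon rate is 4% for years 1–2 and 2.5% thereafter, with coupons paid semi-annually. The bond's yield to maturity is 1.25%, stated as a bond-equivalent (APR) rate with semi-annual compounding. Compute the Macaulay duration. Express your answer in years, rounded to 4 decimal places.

3.7652 years

Periodic yield y = 0.00625. Discount each cash flow and weight by its period:
  t   CF        PV=CF/(1+0.00625)^t    t·PV
  1         2.00         1.9876         1.9876
  2         2.00         1.9752         3.9505
  3         2.00         1.9630         5.8889
  4         2.00         1.9508         7.8031
  5         1.25         1.2117         6.0583
  6         1.25         1.2041         7.2248
  7         1.25         1.1967         8.3766
  8       101.25        96.3270       770.6157
  Σ                    107.8160       811.9054
Price P = Σ PV = 107.8160.
Macaulay duration = Σ(t·PV) / P = 811.9054 / 107.8160 = 7.53048 half-year periods.
In years: 7.53048 / 2 = 3.76524 years.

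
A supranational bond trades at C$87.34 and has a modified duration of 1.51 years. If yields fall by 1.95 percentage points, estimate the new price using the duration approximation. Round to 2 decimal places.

Duration approximation: ΔP/P ≈ -D_mod · Δy = -1.51 × (-0.0195) = +0.029445.
New price ≈ 87.34 × (1 + 0.029445) = 89.9117263.

C$89.91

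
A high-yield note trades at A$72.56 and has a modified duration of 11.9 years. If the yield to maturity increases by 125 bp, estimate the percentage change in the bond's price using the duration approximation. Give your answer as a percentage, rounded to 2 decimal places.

Duration approximation: ΔP/P ≈ -D_mod · Δy = -11.9 × (+0.0125) = -0.148750.
As a percentage: -14.8750%.

-14.88%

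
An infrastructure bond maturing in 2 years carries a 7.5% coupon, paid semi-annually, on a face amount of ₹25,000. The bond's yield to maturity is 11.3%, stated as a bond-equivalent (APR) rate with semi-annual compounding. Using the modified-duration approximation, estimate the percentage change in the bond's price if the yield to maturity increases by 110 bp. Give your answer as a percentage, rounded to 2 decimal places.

-1.97%

Periodic yield y = 0.0565. Modified duration first:
  t   CF        PV=CF/(1+0.0565)^t    t·PV
  1       937.50       887.3639       887.3639
  2       937.50       839.9091     1,679.8181
  3       937.50       794.9920     2,384.9761
  4    25,937.50    20,818.5323    83,274.1292
  Σ                 23,340.7973    88,226.2873
P = 23,340.7973; D_Mac = 3.77992 half-year periods = 1.88996 yrs; D_mod = 1.88996/(1+0.0565) = 1.78889 yrs.
ΔP/P ≈ -D_mod · Δy = -1.78889 × (+0.011) = -0.019678 = -1.9678%.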